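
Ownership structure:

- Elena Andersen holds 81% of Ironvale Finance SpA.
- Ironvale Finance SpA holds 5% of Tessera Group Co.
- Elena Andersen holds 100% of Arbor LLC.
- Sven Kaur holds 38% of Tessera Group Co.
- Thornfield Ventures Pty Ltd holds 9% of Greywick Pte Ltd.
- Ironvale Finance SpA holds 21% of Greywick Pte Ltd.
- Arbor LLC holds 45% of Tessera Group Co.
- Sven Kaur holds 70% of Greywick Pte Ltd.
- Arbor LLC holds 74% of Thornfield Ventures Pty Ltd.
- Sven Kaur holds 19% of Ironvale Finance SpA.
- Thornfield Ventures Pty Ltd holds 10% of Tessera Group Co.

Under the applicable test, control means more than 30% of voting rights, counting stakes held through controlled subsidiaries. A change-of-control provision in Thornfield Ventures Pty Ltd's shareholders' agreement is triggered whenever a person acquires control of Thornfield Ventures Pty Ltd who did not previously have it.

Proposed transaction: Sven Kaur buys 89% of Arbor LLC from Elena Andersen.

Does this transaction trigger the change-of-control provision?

Yes

The purchase adds only to Sven's holdings (Elena's stake shrinks), so Sven is the only person who could newly come to control Thornfield.
Sven holds 38% of Tessera, so Sven controls Tessera.
Sven holds 70% of Greywick, so Sven controls Greywick.
Neither Sven nor any entity Sven controls holds any voting interest in Thornfield.
So before the transaction, Sven does not control Thornfield.
After the purchase, Sven holds 89% of Arbor directly, and Elena's stake falls to 11%.
Sven holds 89% of Arbor, so Sven controls Arbor.
Arbor holds 74% of Thornfield, so Sven controls Thornfield.
Sven did not control Thornfield before and does after, so the clause is triggered.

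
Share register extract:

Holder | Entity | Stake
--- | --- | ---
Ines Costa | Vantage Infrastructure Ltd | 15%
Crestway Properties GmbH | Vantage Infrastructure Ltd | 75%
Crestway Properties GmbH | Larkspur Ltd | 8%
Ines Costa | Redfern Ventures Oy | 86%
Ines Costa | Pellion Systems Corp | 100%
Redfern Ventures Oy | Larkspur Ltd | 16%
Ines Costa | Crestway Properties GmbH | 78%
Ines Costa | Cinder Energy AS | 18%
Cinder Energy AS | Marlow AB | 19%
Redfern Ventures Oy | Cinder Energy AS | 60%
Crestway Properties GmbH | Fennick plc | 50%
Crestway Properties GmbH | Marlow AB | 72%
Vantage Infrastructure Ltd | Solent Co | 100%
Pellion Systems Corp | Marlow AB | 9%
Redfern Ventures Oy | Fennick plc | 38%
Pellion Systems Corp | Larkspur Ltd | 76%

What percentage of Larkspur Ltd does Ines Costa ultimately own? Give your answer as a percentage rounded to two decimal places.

Ines reaches Larkspur along 3 paths.
Via Pellion: 100% × 76% = 76%.
Via Crestway: 78% × 8% = 6.24%.
Via Redfern: 86% × 16% = 13.76%.
Total: 76% + 6.24% + 13.76% = 96%.
Rounded: 96.00%.

96.00%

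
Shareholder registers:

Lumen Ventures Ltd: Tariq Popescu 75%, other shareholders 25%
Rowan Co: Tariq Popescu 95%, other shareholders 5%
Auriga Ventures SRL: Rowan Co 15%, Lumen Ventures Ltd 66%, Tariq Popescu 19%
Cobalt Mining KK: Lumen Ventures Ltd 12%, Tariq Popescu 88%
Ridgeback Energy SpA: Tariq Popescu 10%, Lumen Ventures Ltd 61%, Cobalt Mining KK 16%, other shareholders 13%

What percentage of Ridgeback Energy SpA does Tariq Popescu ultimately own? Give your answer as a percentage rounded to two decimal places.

Tariq reaches Ridgeback along 4 paths.
Direct stake: 10% = 10%.
Via Lumen: 75% × 61% = 45.75%.
Via Lumen → Cobalt: 75% × 12% × 16% = 1.44%.
Via Cobalt: 88% × 16% = 14.08%.
Total: 10% + 45.75% + 1.44% + 14.08% = 71.27%.

71.27%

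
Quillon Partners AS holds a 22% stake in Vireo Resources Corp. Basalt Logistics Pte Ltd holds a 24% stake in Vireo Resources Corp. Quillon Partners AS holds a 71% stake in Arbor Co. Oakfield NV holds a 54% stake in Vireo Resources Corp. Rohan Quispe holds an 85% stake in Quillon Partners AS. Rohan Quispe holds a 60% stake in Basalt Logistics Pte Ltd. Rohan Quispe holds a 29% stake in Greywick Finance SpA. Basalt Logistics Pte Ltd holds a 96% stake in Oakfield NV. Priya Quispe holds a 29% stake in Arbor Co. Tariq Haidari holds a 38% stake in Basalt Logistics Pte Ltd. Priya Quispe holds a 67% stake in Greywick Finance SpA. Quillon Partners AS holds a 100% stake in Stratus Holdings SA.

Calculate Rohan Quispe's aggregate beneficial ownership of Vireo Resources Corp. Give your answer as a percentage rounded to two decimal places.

Rohan reaches Vireo along 3 paths.
Via Basalt → Oakfield: 60% × 96% × 54% = 31.104%.
Via Quillon: 85% × 22% = 18.7%.
Via Basalt: 60% × 24% = 14.4%.
Total: 31.104% + 18.7% + 14.4% = 64.204%.
Rounded: 64.20%.

64.20%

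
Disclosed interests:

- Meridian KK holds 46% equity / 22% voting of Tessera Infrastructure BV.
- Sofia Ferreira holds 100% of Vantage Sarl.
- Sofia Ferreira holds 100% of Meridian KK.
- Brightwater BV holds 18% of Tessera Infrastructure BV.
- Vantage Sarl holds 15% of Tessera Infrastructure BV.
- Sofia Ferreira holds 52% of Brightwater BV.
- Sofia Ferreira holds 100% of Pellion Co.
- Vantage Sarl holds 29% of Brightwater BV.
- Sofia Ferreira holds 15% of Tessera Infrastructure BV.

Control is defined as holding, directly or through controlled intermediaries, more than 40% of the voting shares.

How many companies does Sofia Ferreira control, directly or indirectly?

5

Sofia holds 100% of Vantage, so Sofia controls Vantage.
Sofia holds 100% of Meridian, so Sofia controls Meridian.
Sofia and Vantage together hold 52% + 29% = 81% of Brightwater, so Sofia controls Brightwater.
Sofia holds 100% of Pellion, so Sofia controls Pellion.
Vantage and Meridian and Sofia and Brightwater together hold 15% + 22% + 15% + 18% = 70% of Tessera, so Sofia controls Tessera.
Sofia controls 5 companies.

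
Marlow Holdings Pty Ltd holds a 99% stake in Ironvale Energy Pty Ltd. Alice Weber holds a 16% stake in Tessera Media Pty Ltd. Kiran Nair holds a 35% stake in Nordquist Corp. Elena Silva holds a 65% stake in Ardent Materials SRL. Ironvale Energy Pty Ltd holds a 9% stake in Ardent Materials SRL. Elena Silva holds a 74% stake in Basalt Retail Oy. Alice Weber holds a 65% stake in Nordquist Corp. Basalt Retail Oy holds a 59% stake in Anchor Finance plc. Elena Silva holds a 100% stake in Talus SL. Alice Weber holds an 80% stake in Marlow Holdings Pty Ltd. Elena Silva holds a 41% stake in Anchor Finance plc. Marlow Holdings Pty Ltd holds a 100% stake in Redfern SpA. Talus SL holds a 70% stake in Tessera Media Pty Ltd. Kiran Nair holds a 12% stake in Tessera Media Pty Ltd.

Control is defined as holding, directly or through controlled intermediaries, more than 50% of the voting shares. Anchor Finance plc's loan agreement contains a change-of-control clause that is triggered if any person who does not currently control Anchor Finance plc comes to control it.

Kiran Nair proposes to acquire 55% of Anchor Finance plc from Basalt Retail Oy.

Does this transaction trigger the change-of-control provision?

The purchase adds only to Kiran's holdings (Basalt's stake shrinks), so Kiran is the only person who could newly come to control Anchor.
Kiran's largest direct stake is 35% in Nordquist, which does not meet the threshold, so Kiran controls no company.
Neither Kiran nor any entity Kiran controls holds any voting interest in Anchor.
So before the transaction, Kiran does not control Anchor.
After the purchase, Kiran holds 55% of Anchor directly, and Basalt's stake falls to 4%.
Kiran holds 55% of Anchor, so Kiran controls Anchor.
Kiran did not control Anchor before and does after, so the clause is triggered.

Yes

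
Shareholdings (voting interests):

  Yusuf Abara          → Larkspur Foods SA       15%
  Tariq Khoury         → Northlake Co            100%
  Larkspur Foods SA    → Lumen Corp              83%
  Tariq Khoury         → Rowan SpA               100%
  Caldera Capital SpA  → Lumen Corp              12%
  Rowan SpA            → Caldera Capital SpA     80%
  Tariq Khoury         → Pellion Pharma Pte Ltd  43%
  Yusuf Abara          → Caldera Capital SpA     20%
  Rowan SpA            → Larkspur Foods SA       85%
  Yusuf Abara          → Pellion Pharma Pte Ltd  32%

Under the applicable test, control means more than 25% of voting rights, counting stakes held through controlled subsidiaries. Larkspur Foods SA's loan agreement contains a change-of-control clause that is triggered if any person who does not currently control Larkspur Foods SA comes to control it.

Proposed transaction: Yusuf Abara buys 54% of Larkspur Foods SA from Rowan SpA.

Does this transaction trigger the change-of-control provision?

Yes

The purchase adds only to Yusuf's holdings (Rowan's stake shrinks), so Yusuf is the only person who could newly come to control Larkspur.
Yusuf holds 32% of Pellion, so Yusuf controls Pellion.
In Larkspur, Yusuf's side holds only 15%, not > 25%.
So before the transaction, Yusuf does not control Larkspur.
After the purchase, Yusuf's direct stake in Larkspur rises to 15% + 54% = 69%, and Rowan's stake falls to 31%.
Yusuf holds 69% of Larkspur, so Yusuf controls Larkspur.
Yusuf did not control Larkspur before and does after, so the clause is triggered.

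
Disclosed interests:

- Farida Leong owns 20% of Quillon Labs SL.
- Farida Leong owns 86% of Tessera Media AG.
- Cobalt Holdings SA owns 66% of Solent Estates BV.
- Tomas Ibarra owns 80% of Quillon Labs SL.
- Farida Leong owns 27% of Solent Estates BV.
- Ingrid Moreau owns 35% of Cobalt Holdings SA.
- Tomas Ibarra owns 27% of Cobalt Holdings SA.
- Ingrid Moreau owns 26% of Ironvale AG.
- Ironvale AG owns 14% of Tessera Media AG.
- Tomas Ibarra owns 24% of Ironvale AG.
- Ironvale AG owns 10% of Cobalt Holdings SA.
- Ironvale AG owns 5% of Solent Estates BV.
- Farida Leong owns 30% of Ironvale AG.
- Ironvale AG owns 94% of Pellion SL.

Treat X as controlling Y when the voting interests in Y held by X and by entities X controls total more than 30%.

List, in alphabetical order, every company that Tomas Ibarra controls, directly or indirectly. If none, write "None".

Tomas holds 80% of Quillon, so Tomas controls Quillon.
No other company's threshold is met.

Quillon Labs SL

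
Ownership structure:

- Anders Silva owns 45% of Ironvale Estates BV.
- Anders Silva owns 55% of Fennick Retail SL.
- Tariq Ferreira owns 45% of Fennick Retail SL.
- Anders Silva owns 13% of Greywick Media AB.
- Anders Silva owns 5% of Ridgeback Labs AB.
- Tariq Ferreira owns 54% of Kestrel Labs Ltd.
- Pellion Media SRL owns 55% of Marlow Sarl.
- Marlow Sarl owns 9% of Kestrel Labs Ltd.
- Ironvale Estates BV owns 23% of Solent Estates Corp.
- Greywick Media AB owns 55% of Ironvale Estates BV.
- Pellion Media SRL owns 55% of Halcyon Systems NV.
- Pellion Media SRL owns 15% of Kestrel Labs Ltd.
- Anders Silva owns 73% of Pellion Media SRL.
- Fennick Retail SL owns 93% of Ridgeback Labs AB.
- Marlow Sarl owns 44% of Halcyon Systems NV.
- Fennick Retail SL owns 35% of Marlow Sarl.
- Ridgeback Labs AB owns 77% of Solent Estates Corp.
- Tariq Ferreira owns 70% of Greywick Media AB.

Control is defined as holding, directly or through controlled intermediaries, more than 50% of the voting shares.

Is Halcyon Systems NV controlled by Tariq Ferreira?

Tariq holds 70% of Greywick, so Tariq controls Greywick.
Greywick holds 55% of Ironvale, so Tariq controls Ironvale.
Tariq holds 54% of Kestrel, so Tariq controls Kestrel.
Neither Tariq nor any entity Tariq controls holds any voting interest in Halcyon.
So Tariq does not control Halcyon.

No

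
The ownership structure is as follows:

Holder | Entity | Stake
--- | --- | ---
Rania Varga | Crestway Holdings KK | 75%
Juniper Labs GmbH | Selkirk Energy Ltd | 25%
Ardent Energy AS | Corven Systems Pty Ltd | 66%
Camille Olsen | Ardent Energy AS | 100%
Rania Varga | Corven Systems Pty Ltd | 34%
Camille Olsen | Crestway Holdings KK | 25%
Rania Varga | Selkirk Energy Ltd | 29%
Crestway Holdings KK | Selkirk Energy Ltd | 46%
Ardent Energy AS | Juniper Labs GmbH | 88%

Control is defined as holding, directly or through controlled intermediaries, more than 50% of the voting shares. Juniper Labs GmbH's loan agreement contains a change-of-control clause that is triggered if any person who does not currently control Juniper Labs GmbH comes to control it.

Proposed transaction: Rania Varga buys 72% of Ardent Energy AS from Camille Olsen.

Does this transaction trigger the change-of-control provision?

Yes

The purchase adds only to Rania's holdings (Camille's stake shrinks), so Rania is the only person who could newly come to control Juniper.
Rania holds 75% of Crestway, so Rania controls Crestway.
Rania and Crestway together hold 29% + 46% = 75% of Selkirk, so Rania controls Selkirk.
Neither Rania nor any entity Rania controls holds any voting interest in Juniper.
So before the transaction, Rania does not control Juniper.
After the purchase, Rania holds 72% of Ardent directly, and Camille's stake falls to 28%.
Rania holds 72% of Ardent, so Rania controls Ardent.
Ardent holds 88% of Juniper, so Rania controls Juniper.
Rania did not control Juniper before and does after, so the clause is triggered.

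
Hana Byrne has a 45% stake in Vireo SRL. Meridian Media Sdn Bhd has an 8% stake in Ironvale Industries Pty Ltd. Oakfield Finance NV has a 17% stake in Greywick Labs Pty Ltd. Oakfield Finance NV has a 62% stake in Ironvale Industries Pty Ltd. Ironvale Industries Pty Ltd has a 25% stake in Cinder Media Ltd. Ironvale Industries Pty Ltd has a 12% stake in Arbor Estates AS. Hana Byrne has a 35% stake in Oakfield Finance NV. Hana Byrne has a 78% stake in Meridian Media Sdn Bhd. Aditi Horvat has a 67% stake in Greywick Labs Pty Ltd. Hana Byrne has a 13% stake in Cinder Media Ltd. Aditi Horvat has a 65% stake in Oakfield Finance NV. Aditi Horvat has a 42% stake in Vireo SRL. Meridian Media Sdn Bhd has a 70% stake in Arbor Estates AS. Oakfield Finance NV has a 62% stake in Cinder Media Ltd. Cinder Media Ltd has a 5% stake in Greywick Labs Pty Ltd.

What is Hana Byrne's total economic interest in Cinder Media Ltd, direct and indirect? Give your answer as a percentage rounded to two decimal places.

41.69%

Hana reaches Cinder along 4 paths.
Direct stake: 13% = 13%.
Via Oakfield → Ironvale: 35% × 62% × 25% = 5.425%.
Via Meridian → Ironvale: 78% × 8% × 25% = 1.56%.
Via Oakfield: 35% × 62% = 21.7%.
Total: 13% + 5.425% + 1.56% + 21.7% = 41.685%.
Rounded: 41.69%.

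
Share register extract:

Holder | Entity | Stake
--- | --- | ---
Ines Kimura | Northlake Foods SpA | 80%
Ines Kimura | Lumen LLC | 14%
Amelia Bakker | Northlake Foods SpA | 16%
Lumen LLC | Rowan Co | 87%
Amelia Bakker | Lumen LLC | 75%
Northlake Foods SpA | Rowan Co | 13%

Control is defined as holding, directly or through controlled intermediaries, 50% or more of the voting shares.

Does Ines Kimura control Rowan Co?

Ines holds 80% of Northlake, so Ines controls Northlake.
In Rowan, Ines's side holds only 13%, not ≥ 50%.
So Ines does not control Rowan.

No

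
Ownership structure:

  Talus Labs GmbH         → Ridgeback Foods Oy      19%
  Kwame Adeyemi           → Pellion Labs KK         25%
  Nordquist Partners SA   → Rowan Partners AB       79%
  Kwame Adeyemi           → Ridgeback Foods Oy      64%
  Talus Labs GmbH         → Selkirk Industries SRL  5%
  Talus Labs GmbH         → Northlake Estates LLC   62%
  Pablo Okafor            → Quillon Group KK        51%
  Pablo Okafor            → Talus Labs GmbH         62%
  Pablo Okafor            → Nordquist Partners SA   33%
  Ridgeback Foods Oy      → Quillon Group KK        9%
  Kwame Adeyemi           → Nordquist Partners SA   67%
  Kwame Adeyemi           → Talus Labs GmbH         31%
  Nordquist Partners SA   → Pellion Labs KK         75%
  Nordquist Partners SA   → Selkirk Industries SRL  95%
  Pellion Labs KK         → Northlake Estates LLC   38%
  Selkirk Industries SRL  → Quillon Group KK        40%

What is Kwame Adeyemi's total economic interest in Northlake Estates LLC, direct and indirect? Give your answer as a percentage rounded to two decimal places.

47.82%

Kwame reaches Northlake along 3 paths.
Via Talus: 31% × 62% = 19.22%.
Via Pellion: 25% × 38% = 9.5%.
Via Nordquist → Pellion: 67% × 75% × 38% = 19.095%.
Total: 19.22% + 9.5% + 19.095% = 47.815%.
Rounded: 47.82%.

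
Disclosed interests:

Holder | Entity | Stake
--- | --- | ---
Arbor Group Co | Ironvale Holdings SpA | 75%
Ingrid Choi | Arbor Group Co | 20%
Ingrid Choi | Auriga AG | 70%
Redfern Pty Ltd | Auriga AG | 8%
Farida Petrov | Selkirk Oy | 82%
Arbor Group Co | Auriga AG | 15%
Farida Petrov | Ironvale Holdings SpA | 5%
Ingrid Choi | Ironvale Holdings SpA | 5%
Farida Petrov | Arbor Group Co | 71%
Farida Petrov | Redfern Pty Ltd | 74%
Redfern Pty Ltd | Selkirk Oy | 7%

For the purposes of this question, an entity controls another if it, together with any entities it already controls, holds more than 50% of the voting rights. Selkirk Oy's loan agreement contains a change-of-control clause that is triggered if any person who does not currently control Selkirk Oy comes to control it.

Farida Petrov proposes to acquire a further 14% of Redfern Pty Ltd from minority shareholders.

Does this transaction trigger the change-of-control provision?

No

The purchase changes only Farida's holdings, so Farida is the only person who could newly come to control Selkirk.
Farida holds 74% of Redfern, so Farida controls Redfern.
Farida and Redfern together hold 82% + 7% = 89% of Selkirk, so Farida controls Selkirk.
So Farida already controls Selkirk before the transaction.
After the purchase, Farida's direct stake in Redfern rises to 74% + 14% = 88%.
Farida controlled Selkirk already, so this is not a new person acquiring control; every other person's position is unchanged or reduced.
No new person acquires control, so the clause is not triggered.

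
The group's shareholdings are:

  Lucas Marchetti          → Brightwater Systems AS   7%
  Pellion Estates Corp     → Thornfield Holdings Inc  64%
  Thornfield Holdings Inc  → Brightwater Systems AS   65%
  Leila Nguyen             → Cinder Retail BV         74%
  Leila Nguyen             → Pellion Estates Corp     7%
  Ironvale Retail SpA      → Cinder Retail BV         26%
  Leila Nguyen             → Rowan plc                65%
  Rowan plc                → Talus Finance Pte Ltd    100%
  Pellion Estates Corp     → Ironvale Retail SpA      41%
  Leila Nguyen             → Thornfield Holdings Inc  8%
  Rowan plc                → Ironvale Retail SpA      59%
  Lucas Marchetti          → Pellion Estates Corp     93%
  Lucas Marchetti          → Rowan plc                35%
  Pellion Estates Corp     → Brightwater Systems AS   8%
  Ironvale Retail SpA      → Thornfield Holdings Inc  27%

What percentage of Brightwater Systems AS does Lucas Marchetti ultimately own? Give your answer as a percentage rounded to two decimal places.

Lucas reaches Brightwater along 5 paths.
Via Pellion → Thornfield: 93% × 64% × 65% = 38.688%.
Via Pellion → Ironvale → Thornfield: 93% × 41% × 27% × 65% = 6.691815%.
Via Rowan → Ironvale → Thornfield: 35% × 59% × 27% × 65% = 3.624075%.
Direct stake: 7% = 7%.
Via Pellion: 93% × 8% = 7.44%.
Total: 38.688% + 6.691815% + 3.624075% + 7% + 7.44% = 63.44389%.
Rounded: 63.44%.

63.44%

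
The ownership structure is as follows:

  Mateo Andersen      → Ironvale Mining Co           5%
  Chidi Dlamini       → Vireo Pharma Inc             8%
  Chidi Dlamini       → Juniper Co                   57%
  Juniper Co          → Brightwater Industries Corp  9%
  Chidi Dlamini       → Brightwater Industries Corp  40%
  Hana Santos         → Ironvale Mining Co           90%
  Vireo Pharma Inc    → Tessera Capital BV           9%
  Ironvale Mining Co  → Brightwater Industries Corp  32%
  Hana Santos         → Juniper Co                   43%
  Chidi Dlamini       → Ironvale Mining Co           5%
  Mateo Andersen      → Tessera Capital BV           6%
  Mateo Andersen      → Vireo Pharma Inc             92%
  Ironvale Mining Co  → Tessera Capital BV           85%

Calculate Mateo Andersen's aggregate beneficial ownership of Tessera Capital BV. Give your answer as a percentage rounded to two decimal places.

Mateo reaches Tessera along 3 paths.
Via Ironvale: 5% × 85% = 4.25%.
Via Vireo: 92% × 9% = 8.28%.
Direct stake: 6% = 6%.
Total: 4.25% + 8.28% + 6% = 18.53%.

18.53%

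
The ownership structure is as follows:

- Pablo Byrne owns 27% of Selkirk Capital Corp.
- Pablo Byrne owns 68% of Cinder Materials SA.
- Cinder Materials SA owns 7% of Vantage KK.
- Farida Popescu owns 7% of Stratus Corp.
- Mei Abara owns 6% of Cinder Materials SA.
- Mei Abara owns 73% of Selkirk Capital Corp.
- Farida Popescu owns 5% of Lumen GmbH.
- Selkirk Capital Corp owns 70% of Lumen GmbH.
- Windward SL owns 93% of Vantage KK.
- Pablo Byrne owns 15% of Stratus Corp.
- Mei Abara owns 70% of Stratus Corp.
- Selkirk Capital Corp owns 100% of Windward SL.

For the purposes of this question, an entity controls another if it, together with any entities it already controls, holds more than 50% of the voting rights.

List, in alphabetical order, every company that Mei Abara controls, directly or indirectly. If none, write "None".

Lumen GmbH, Selkirk Capital Corp, Stratus Corp, Vantage KK, Windward SL

Mei holds 70% of Stratus, so Mei controls Stratus.
Mei holds 73% of Selkirk, so Mei controls Selkirk.
Selkirk holds 70% of Lumen, so Mei controls Lumen.
Selkirk holds 100% of Windward, so Mei controls Windward.
Windward holds 93% of Vantage, so Mei controls Vantage.
No other company's threshold is met.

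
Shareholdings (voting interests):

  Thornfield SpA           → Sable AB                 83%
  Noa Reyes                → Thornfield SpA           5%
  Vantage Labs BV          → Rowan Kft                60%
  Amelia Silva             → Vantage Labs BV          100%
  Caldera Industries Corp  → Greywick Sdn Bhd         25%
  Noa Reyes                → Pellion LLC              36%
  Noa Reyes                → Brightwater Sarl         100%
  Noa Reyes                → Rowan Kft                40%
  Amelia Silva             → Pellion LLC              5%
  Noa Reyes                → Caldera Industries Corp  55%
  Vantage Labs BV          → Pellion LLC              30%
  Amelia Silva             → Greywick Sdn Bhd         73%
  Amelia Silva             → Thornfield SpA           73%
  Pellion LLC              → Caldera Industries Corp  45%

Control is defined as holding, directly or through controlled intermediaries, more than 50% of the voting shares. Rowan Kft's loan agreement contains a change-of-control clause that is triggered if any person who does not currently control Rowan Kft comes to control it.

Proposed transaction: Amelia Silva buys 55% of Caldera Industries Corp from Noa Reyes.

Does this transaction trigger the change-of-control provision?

No

The purchase adds only to Amelia's holdings (Noa's stake shrinks), so Amelia is the only person who could newly come to control Rowan.
Amelia holds 100% of Vantage, so Amelia controls Vantage.
Vantage holds 60% of Rowan, so Amelia controls Rowan.
So Amelia already controls Rowan before the transaction.
After the purchase, Amelia holds 55% of Caldera directly, and Noa's stake falls to 0%.
Amelia controlled Rowan already, so this is not a new person acquiring control; every other person's position is unchanged or reduced.
No new person acquires control, so the clause is not triggered.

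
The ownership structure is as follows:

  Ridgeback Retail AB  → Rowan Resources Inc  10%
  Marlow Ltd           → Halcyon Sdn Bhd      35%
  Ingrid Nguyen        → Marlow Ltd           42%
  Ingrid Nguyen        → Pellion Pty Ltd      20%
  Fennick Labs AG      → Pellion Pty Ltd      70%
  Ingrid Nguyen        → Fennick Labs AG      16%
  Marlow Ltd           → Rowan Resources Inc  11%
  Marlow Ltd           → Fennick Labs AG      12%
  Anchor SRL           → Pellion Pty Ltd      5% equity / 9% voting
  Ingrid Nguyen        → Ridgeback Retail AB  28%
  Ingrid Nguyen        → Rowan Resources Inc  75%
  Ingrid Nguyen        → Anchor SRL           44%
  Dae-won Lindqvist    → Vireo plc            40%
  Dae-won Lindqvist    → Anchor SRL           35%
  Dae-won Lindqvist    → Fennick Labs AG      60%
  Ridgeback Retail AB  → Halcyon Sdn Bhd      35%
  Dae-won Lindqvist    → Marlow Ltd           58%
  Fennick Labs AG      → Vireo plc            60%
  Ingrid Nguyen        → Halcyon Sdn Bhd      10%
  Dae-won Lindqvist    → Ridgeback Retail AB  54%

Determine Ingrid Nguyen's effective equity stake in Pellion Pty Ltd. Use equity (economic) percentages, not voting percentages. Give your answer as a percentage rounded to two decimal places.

Ingrid reaches Pellion along 4 paths.
Via Anchor: 44% × 5% = 2.2%.
Via Marlow → Fennick: 42% × 12% × 70% = 3.528%.
Via Fennick: 16% × 70% = 11.2%.
Direct stake: 20% = 20%.
Total: 2.2% + 3.528% + 11.2% + 20% = 36.928%.
Rounded: 36.93%.

36.93%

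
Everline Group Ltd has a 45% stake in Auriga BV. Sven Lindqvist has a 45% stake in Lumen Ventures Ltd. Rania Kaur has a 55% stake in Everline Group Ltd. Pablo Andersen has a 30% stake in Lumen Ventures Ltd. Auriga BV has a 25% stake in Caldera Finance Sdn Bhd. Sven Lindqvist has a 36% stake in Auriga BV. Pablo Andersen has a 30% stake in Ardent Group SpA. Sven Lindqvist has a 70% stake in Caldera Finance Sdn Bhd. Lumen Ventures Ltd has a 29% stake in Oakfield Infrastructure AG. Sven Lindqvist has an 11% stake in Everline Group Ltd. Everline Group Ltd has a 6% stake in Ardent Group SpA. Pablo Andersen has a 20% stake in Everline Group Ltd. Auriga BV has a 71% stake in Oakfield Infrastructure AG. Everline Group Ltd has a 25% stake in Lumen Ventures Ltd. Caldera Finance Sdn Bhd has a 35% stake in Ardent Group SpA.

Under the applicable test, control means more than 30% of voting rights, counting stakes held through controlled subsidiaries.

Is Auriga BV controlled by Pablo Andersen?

No

Pablo's largest direct stake is 30% in Lumen, which does not meet the threshold, so Pablo controls no company.
Neither Pablo nor any entity Pablo controls holds any voting interest in Auriga.
So Pablo does not control Auriga.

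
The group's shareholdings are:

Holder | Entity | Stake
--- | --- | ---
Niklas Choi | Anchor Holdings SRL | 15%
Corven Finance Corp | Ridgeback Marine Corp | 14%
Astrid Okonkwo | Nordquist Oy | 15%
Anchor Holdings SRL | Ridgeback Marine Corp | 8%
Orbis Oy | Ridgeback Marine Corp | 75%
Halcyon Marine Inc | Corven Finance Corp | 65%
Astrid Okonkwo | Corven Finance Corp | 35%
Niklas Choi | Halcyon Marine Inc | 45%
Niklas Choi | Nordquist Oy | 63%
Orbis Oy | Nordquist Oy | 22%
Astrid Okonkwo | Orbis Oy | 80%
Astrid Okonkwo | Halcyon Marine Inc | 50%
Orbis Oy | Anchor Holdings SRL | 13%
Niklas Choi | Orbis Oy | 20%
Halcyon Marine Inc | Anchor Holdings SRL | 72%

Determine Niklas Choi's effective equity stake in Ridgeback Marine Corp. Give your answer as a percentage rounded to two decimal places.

Niklas reaches Ridgeback along 5 paths.
Via Halcyon → Corven: 45% × 65% × 14% = 4.095%.
Via Orbis: 20% × 75% = 15%.
Via Halcyon → Anchor: 45% × 72% × 8% = 2.592%.
Via Orbis → Anchor: 20% × 13% × 8% = 0.208%.
Via Anchor: 15% × 8% = 1.2%.
Total: 4.095% + 15% + 2.592% + 0.208% + 1.2% = 23.095%.
Rounded: 23.10%.

23.10%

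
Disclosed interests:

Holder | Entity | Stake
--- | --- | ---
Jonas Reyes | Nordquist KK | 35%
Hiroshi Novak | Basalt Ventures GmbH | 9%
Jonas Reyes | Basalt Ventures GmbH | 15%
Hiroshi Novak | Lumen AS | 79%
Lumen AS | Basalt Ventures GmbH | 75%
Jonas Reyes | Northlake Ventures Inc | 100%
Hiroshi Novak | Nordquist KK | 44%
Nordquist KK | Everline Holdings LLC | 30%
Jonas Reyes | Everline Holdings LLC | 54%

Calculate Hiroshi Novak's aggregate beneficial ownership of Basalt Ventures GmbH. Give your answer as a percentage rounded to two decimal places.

68.25%

Hiroshi reaches Basalt along 2 paths.
Via Lumen: 79% × 75% = 59.25%.
Direct stake: 9% = 9%.
Total: 59.25% + 9% = 68.25%.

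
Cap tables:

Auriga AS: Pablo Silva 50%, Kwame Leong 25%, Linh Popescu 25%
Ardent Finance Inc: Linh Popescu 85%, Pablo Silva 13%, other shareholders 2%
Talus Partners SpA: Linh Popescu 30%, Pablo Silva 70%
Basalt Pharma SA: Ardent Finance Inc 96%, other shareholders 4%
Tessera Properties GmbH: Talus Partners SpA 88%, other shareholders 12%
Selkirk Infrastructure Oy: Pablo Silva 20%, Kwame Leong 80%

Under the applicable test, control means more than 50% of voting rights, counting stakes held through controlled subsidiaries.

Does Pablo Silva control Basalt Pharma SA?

Pablo holds 70% of Talus, so Pablo controls Talus.
Talus holds 88% of Tessera, so Pablo controls Tessera.
Neither Pablo nor any entity Pablo controls holds any voting interest in Basalt.
So Pablo does not control Basalt.

No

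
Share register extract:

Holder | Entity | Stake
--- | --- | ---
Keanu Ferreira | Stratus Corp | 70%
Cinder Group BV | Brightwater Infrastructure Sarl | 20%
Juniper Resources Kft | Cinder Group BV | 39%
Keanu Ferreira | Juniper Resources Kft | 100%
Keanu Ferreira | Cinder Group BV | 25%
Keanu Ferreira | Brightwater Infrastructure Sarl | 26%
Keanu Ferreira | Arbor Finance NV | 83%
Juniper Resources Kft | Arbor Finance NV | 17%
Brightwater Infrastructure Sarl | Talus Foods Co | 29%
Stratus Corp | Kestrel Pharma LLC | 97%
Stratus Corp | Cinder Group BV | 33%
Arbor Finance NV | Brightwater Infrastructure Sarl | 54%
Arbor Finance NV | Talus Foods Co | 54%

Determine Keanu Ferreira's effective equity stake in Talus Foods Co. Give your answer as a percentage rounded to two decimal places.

Keanu reaches Talus along 8 paths.
Via Juniper → Cinder → Brightwater: 100% × 39% × 20% × 29% = 2.262%.
Via Cinder → Brightwater: 25% × 20% × 29% = 1.45%.
Via Stratus → Cinder → Brightwater: 70% × 33% × 20% × 29% = 1.3398%.
Via Juniper → Arbor → Brightwater: 100% × 17% × 54% × 29% = 2.6622%.
Via Arbor → Brightwater: 83% × 54% × 29% = 12.9978%.
Via Brightwater: 26% × 29% = 7.54%.
Via Juniper → Arbor: 100% × 17% × 54% = 9.18%.
Via Arbor: 83% × 54% = 44.82%.
Total: 2.262% + 1.45% + 1.3398% + 2.6622% + 12.9978% + 7.54% + 9.18% + 44.82% = 82.2518%.
Rounded: 82.25%.

82.25%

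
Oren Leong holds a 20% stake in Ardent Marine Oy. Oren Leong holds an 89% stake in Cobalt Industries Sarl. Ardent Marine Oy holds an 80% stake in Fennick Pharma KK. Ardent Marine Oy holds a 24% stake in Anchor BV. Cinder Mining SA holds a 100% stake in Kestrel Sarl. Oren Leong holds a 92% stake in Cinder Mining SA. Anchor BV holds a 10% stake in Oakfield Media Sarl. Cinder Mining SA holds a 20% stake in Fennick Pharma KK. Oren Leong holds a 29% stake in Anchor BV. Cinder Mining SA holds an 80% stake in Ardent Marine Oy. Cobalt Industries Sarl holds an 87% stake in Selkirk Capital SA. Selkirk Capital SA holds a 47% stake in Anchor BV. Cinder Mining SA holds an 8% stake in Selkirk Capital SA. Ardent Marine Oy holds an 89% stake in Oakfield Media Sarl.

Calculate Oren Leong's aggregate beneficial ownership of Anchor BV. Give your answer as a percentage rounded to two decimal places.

Oren reaches Anchor along 5 paths.
Via Cinder → Selkirk: 92% × 8% × 47% = 3.4592%.
Via Cobalt → Selkirk: 89% × 87% × 47% = 36.3921%.
Via Ardent: 20% × 24% = 4.8%.
Via Cinder → Ardent: 92% × 80% × 24% = 17.664%.
Direct stake: 29% = 29%.
Total: 3.4592% + 36.3921% + 4.8% + 17.664% + 29% = 91.3153%.
Rounded: 91.32%.

91.32%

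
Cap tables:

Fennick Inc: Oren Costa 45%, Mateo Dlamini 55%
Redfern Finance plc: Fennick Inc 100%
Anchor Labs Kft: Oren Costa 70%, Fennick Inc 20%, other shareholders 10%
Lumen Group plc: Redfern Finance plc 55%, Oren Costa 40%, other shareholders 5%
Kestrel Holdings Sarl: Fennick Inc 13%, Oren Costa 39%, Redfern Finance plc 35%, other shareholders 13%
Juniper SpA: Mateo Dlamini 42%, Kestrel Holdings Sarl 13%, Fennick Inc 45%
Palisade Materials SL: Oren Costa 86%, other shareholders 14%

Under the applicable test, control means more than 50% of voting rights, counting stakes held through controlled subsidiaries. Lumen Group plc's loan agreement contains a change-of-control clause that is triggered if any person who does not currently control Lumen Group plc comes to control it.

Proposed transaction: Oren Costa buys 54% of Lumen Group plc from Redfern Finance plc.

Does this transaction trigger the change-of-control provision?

The purchase adds only to Oren's holdings (Redfern's stake shrinks), so Oren is the only person who could newly come to control Lumen.
Oren holds 70% of Anchor, so Oren controls Anchor.
Oren holds 86% of Palisade, so Oren controls Palisade.
In Lumen, Oren's side holds only 40%, not > 50%.
So before the transaction, Oren does not control Lumen.
After the purchase, Oren's direct stake in Lumen rises to 40% + 54% = 94%, and Redfern's stake falls to 1%.
Oren holds 94% of Lumen, so Oren controls Lumen.
Oren did not control Lumen before and does after, so the clause is triggered.

Yes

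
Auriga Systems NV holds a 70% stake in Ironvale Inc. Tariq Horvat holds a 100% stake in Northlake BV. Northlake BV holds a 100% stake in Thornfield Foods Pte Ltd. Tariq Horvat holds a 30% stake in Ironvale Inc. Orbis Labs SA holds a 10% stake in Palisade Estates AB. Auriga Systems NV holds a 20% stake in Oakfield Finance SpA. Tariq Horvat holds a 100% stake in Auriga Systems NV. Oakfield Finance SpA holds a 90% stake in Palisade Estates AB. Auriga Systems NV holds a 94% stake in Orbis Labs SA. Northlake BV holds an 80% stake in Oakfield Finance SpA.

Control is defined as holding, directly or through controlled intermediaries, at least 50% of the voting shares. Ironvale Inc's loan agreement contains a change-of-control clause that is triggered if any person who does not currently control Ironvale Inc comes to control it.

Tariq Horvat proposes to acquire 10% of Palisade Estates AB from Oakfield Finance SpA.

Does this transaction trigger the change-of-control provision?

The purchase adds only to Tariq's holdings (Oakfield's stake shrinks), so Tariq is the only person who could newly come to control Ironvale.
Tariq holds 100% of Auriga, so Tariq controls Auriga.
Auriga and Tariq together hold 70% + 30% = 100% of Ironvale, so Tariq controls Ironvale.
So Tariq already controls Ironvale before the transaction.
After the purchase, Tariq holds 10% of Palisade directly, and Oakfield's stake falls to 80%.
Tariq controlled Ironvale already, so this is not a new person acquiring control; every other person's position is unchanged or reduced.
No new person acquires control, so the clause is not triggered.

No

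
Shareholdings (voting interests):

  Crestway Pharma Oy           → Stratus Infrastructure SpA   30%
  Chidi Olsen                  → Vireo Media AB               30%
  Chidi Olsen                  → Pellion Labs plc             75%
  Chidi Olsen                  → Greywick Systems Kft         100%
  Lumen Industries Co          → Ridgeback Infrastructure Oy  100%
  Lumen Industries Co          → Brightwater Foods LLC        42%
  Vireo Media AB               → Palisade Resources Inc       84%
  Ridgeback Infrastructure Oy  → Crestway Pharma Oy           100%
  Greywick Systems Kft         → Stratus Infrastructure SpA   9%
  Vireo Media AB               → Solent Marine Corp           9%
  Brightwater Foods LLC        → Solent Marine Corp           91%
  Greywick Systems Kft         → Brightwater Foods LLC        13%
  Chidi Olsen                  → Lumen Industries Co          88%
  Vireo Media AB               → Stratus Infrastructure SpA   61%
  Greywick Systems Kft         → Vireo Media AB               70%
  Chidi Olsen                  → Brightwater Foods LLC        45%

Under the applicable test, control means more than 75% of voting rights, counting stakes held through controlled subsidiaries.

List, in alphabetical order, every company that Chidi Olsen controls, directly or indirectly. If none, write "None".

Chidi holds 88% of Lumen, so Chidi controls Lumen.
Chidi holds 100% of Greywick, so Chidi controls Greywick.
Greywick and Lumen and Chidi together hold 13% + 42% + 45% = 100% of Brightwater, so Chidi controls Brightwater.
Chidi and Greywick together hold 30% + 70% = 100% of Vireo, so Chidi controls Vireo.
Lumen holds 100% of Ridgeback, so Chidi controls Ridgeback.
Brightwater and Vireo together hold 91% + 9% = 100% of Solent, so Chidi controls Solent.
Ridgeback holds 100% of Crestway, so Chidi controls Crestway.
Vireo holds 84% of Palisade, so Chidi controls Palisade.
Crestway and Vireo and Greywick together hold 30% + 61% + 9% = 100% of Stratus, so Chidi controls Stratus.
No other company's threshold is met.

Brightwater Foods LLC, Crestway Pharma Oy, Greywick Systems Kft, Lumen Industries Co, Palisade Resources Inc, Ridgeback Infrastructure Oy, Solent Marine Corp, Stratus Infrastructure SpA, Vireo Media AB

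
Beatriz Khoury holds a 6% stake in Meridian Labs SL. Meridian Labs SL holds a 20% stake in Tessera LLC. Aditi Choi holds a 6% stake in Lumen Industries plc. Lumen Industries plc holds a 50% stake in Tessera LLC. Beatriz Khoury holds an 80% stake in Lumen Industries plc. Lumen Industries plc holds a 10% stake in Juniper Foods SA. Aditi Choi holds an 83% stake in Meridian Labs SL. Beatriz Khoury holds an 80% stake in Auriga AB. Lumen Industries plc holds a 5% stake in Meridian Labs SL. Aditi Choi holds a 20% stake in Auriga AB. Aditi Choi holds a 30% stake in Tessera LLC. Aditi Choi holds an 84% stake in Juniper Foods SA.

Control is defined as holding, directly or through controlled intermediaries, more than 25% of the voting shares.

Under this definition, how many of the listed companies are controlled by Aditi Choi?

3

Aditi holds 83% of Meridian, so Aditi controls Meridian.
Meridian and Aditi together hold 20% + 30% = 50% of Tessera, so Aditi controls Tessera.
Aditi holds 84% of Juniper, so Aditi controls Juniper.
No other company's threshold is met.
Aditi controls 3 companies.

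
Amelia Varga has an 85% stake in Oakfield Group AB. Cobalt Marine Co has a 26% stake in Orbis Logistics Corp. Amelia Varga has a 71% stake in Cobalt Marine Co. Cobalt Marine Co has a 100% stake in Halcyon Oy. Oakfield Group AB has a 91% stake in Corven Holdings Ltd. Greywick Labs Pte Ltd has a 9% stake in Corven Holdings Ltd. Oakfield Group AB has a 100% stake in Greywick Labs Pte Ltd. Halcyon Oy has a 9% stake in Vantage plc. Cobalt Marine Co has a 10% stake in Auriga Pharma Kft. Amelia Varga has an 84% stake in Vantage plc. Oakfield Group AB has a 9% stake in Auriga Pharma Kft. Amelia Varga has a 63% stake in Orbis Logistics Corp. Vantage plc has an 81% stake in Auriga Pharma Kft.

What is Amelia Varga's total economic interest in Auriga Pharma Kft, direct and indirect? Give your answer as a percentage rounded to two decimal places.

Amelia reaches Auriga along 4 paths.
Via Vantage: 84% × 81% = 68.04%.
Via Cobalt → Halcyon → Vantage: 71% × 100% × 9% × 81% = 5.1759%.
Via Oakfield: 85% × 9% = 7.65%.
Via Cobalt: 71% × 10% = 7.1%.
Total: 68.04% + 5.1759% + 7.65% + 7.1% = 87.9659%.
Rounded: 87.97%.

87.97%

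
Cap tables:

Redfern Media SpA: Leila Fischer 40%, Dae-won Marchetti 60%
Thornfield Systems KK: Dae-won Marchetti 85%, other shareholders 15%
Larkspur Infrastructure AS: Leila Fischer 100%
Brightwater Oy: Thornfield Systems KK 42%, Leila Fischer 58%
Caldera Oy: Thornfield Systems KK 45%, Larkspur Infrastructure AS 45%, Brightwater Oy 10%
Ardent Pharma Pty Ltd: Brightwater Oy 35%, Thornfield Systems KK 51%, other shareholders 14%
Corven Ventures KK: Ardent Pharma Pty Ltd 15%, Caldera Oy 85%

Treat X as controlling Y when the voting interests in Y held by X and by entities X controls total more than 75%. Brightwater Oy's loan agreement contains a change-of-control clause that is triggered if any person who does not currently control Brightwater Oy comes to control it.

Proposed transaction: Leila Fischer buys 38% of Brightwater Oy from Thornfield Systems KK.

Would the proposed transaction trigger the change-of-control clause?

The purchase adds only to Leila's holdings (Thornfield's stake shrinks), so Leila is the only person who could newly come to control Brightwater.
Leila holds 100% of Larkspur, so Leila controls Larkspur.
In Brightwater, Leila's side holds only 58%, not > 75%.
So before the transaction, Leila does not control Brightwater.
After the purchase, Leila's direct stake in Brightwater rises to 58% + 38% = 96%, and Thornfield's stake falls to 4%.
Leila holds 96% of Brightwater, so Leila controls Brightwater.
Leila did not control Brightwater before and does after, so the clause is triggered.

Yes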